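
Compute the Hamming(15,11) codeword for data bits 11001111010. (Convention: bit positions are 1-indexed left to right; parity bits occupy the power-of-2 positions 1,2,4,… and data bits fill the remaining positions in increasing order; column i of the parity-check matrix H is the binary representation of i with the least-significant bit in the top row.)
Codeword c = d · G (mod 2), d = 11001111010:
  c[0] = d·G[:,0] = (11001111010)·(11011010101) mod 2 = 1+1+0+0+1+0+1+0+0+0+0 mod 2 = 0
  c[1] = d·G[:,1] = (11001111010)·(10110110011) mod 2 = 1+0+0+0+0+1+1+0+0+1+0 mod 2 = 0
  c[2] = d·G[:,2] = (11001111010)·(10000000000) mod 2 = 1+0+0+0+0+0+0+0+0+0+0 mod 2 = 1
  c[3] = d·G[:,3] = (11001111010)·(01110001111) mod 2 = 0+1+0+0+0+0+0+1+0+1+0 mod 2 = 1
  c[4] = d·G[:,4] = (11001111010)·(01000000000) mod 2 = 0+1+0+0+0+0+0+0+0+0+0 mod 2 = 1
  c[5] = d·G[:,5] = (11001111010)·(00100000000) mod 2 = 0+0+0+0+0+0+0+0+0+0+0 mod 2 = 0
  c[6] = d·G[:,6] = (11001111010)·(00010000000) mod 2 = 0+0+0+0+0+0+0+0+0+0+0 mod 2 = 0
  c[7] = d·G[:,7] = (11001111010)·(00001111111) mod 2 = 0+0+0+0+1+1+1+1+0+1+0 mod 2 = 1
  c[8] = d·G[:,8] = (11001111010)·(00001000000) mod 2 = 0+0+0+0+1+0+0+0+0+0+0 mod 2 = 1
  c[9] = d·G[:,9] = (11001111010)·(00000100000) mod 2 = 0+0+0+0+0+1+0+0+0+0+0 mod 2 = 1
  c[10] = d·G[:,10] = (11001111010)·(00000010000) mod 2 = 0+0+0+0+0+0+1+0+0+0+0 mod 2 = 1
  c[11] = d·G[:,11] = (11001111010)·(00000001000) mod 2 = 0+0+0+0+0+0+0+1+0+0+0 mod 2 = 1
  c[12] = d·G[:,12] = (11001111010)·(00000000100) mod 2 = 0+0+0+0+0+0+0+0+0+0+0 mod 2 = 0
  c[13] = d·G[:,13] = (11001111010)·(00000000010) mod 2 = 0+0+0+0+0+0+0+0+0+1+0 mod 2 = 1
  c[14] = d·G[:,14] = (11001111010)·(00000000001) mod 2 = 0+0+0+0+0+0+0+0+0+0+0 mod 2 = 0
Codeword = 001110011111010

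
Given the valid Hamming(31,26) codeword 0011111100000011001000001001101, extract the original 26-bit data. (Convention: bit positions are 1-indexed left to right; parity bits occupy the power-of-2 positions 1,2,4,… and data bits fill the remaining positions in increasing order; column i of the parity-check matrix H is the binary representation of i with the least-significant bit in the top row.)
Parity bits occupy power-of-2 positions; data bits are at positions {3,5,6,7,9,10,11,12,13,14,15,17,18,19,20,21,22,23,24,25,26,27,28,29,30,31} (1-indexed).
Extract: c[3]=1 c[5]=1 c[6]=1 c[7]=1 c[9]=0 c[10]=0 c[11]=0 c[12]=0 c[13]=0 c[14]=0 c[15]=1 c[17]=0 c[18]=0 c[19]=1 c[20]=0 c[21]=0 c[22]=0 c[23]=0 c[24]=0 c[25]=1 c[26]=0 c[27]=0 c[28]=1 c[29]=1 c[30]=0 c[31]=1
Data = 11110000001001000001001101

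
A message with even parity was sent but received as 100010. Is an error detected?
Sum of received bits: 1+0+0+0+1+0 = 2; 2 mod 2 = 0. Result is 0 → no error detected.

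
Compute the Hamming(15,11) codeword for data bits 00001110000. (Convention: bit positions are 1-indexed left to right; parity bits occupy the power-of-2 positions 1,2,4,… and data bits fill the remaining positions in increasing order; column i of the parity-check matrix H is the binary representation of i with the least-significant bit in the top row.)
Codeword c = d · G (mod 2), d = 00001110000:
  c[0] = d·G[:,0] = (00001110000)·(11011010101) mod 2 = 0+0+0+0+1+0+1+0+0+0+0 mod 2 = 0
  c[1] = d·G[:,1] = (00001110000)·(10110110011) mod 2 = 0+0+0+0+0+1+1+0+0+0+0 mod 2 = 0
  c[2] = d·G[:,2] = (00001110000)·(10000000000) mod 2 = 0+0+0+0+0+0+0+0+0+0+0 mod 2 = 0
  c[3] = d·G[:,3] = (00001110000)·(01110001111) mod 2 = 0+0+0+0+0+0+0+0+0+0+0 mod 2 = 0
  c[4] = d·G[:,4] = (00001110000)·(01000000000) mod 2 = 0+0+0+0+0+0+0+0+0+0+0 mod 2 = 0
  c[5] = d·G[:,5] = (00001110000)·(00100000000) mod 2 = 0+0+0+0+0+0+0+0+0+0+0 mod 2 = 0
  c[6] = d·G[:,6] = (00001110000)·(00010000000) mod 2 = 0+0+0+0+0+0+0+0+0+0+0 mod 2 = 0
  c[7] = d·G[:,7] = (00001110000)·(00001111111) mod 2 = 0+0+0+0+1+1+1+0+0+0+0 mod 2 = 1
  c[8] = d·G[:,8] = (00001110000)·(00001000000) mod 2 = 0+0+0+0+1+0+0+0+0+0+0 mod 2 = 1
  c[9] = d·G[:,9] = (00001110000)·(00000100000) mod 2 = 0+0+0+0+0+1+0+0+0+0+0 mod 2 = 1
  c[10] = d·G[:,10] = (00001110000)·(00000010000) mod 2 = 0+0+0+0+0+0+1+0+0+0+0 mod 2 = 1
  c[11] = d·G[:,11] = (00001110000)·(00000001000) mod 2 = 0+0+0+0+0+0+0+0+0+0+0 mod 2 = 0
  c[12] = d·G[:,12] = (00001110000)·(00000000100) mod 2 = 0+0+0+0+0+0+0+0+0+0+0 mod 2 = 0
  c[13] = d·G[:,13] = (00001110000)·(00000000010) mod 2 = 0+0+0+0+0+0+0+0+0+0+0 mod 2 = 0
  c[14] = d·G[:,14] = (00001110000)·(00000000001) mod 2 = 0+0+0+0+0+0+0+0+0+0+0 mod 2 = 0
Codeword = 000000011110000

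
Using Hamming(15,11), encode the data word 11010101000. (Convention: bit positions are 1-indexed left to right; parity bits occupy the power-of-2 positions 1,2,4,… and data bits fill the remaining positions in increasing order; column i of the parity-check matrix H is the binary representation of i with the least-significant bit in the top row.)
Codeword c = d · G (mod 2), d = 11010101000:
  c[0] = d·G[:,0] = (11010101000)·(11011010101) mod 2 = 1+1+0+1+0+0+0+0+0+0+0 mod 2 = 1
  c[1] = d·G[:,1] = (11010101000)·(10110110011) mod 2 = 1+0+0+1+0+1+0+0+0+0+0 mod 2 = 1
  c[2] = d·G[:,2] = (11010101000)·(10000000000) mod 2 = 1+0+0+0+0+0+0+0+0+0+0 mod 2 = 1
  c[3] = d·G[:,3] = (11010101000)·(01110001111) mod 2 = 0+1+0+1+0+0+0+1+0+0+0 mod 2 = 1
  c[4] = d·G[:,4] = (11010101000)·(01000000000) mod 2 = 0+1+0+0+0+0+0+0+0+0+0 mod 2 = 1
  c[5] = d·G[:,5] = (11010101000)·(00100000000) mod 2 = 0+0+0+0+0+0+0+0+0+0+0 mod 2 = 0
  c[6] = d·G[:,6] = (11010101000)·(00010000000) mod 2 = 0+0+0+1+0+0+0+0+0+0+0 mod 2 = 1
  c[7] = d·G[:,7] = (11010101000)·(00001111111) mod 2 = 0+0+0+0+0+1+0+1+0+0+0 mod 2 = 0
  c[8] = d·G[:,8] = (11010101000)·(00001000000) mod 2 = 0+0+0+0+0+0+0+0+0+0+0 mod 2 = 0
  c[9] = d·G[:,9] = (11010101000)·(00000100000) mod 2 = 0+0+0+0+0+1+0+0+0+0+0 mod 2 = 1
  c[10] = d·G[:,10] = (11010101000)·(00000010000) mod 2 = 0+0+0+0+0+0+0+0+0+0+0 mod 2 = 0
  c[11] = d·G[:,11] = (11010101000)·(00000001000) mod 2 = 0+0+0+0+0+0+0+1+0+0+0 mod 2 = 1
  c[12] = d·G[:,12] = (11010101000)·(00000000100) mod 2 = 0+0+0+0+0+0+0+0+0+0+0 mod 2 = 0
  c[13] = d·G[:,13] = (11010101000)·(00000000010) mod 2 = 0+0+0+0+0+0+0+0+0+0+0 mod 2 = 0
  c[14] = d·G[:,14] = (11010101000)·(00000000001) mod 2 = 0+0+0+0+0+0+0+0+0+0+0 mod 2 = 0
Codeword = 111110100101000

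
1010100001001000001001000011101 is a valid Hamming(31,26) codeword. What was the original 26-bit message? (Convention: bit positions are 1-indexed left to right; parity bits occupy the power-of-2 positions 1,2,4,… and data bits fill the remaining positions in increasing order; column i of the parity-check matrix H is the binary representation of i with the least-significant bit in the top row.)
Parity bits occupy power-of-2 positions; data bits are at positions {3,5,6,7,9,10,11,12,13,14,15,17,18,19,20,21,22,23,24,25,26,27,28,29,30,31} (1-indexed).
Extract: c[3]=1 c[5]=1 c[6]=0 c[7]=0 c[9]=0 c[10]=1 c[11]=0 c[12]=0 c[13]=1 c[14]=0 c[15]=0 c[17]=0 c[18]=0 c[19]=1 c[20]=0 c[21]=0 c[22]=1 c[23]=0 c[24]=0 c[25]=0 c[26]=0 c[27]=1 c[28]=1 c[29]=1 c[30]=0 c[31]=1
Data = 11000100100001001000011101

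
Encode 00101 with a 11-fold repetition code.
Repeat each bit 11× and concatenate:
0→00000000000  0→00000000000  1→11111111111  0→00000000000  1→11111111111
Codeword = 0000000000000000000000111111111110000000000011111111111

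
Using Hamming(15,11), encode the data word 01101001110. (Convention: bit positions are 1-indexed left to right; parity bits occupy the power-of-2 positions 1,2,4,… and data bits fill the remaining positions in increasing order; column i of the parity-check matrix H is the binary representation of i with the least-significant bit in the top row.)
Codeword c = d · G (mod 2), d = 01101001110:
  c[0] = d·G[:,0] = (01101001110)·(11011010101) mod 2 = 0+1+0+0+1+0+0+0+1+0+0 mod 2 = 1
  c[1] = d·G[:,1] = (01101001110)·(10110110011) mod 2 = 0+0+1+0+0+0+0+0+0+1+0 mod 2 = 0
  c[2] = d·G[:,2] = (01101001110)·(10000000000) mod 2 = 0+0+0+0+0+0+0+0+0+0+0 mod 2 = 0
  c[3] = d·G[:,3] = (01101001110)·(01110001111) mod 2 = 0+1+1+0+0+0+0+1+1+1+0 mod 2 = 1
  c[4] = d·G[:,4] = (01101001110)·(01000000000) mod 2 = 0+1+0+0+0+0+0+0+0+0+0 mod 2 = 1
  c[5] = d·G[:,5] = (01101001110)·(00100000000) mod 2 = 0+0+1+0+0+0+0+0+0+0+0 mod 2 = 1
  c[6] = d·G[:,6] = (01101001110)·(00010000000) mod 2 = 0+0+0+0+0+0+0+0+0+0+0 mod 2 = 0
  c[7] = d·G[:,7] = (01101001110)·(00001111111) mod 2 = 0+0+0+0+1+0+0+1+1+1+0 mod 2 = 0
  c[8] = d·G[:,8] = (01101001110)·(00001000000) mod 2 = 0+0+0+0+1+0+0+0+0+0+0 mod 2 = 1
  c[9] = d·G[:,9] = (01101001110)·(00000100000) mod 2 = 0+0+0+0+0+0+0+0+0+0+0 mod 2 = 0
  c[10] = d·G[:,10] = (01101001110)·(00000010000) mod 2 = 0+0+0+0+0+0+0+0+0+0+0 mod 2 = 0
  c[11] = d·G[:,11] = (01101001110)·(00000001000) mod 2 = 0+0+0+0+0+0+0+1+0+0+0 mod 2 = 1
  c[12] = d·G[:,12] = (01101001110)·(00000000100) mod 2 = 0+0+0+0+0+0+0+0+1+0+0 mod 2 = 1
  c[13] = d·G[:,13] = (01101001110)·(00000000010) mod 2 = 0+0+0+0+0+0+0+0+0+1+0 mod 2 = 1
  c[14] = d·G[:,14] = (01101001110)·(00000000001) mod 2 = 0+0+0+0+0+0+0+0+0+0+0 mod 2 = 0
Codeword = 100111001001110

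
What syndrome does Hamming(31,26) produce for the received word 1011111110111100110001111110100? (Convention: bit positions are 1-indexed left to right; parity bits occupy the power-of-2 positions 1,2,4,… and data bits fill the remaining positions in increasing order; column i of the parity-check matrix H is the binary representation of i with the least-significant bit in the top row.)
Syndrome s = H · r^T (mod 2), r = 1011111110111100110001111110100:
  s[0] = (1010101010101010101010101010101)·(1011111110111100110001111110100) mod 2 = 1+0+1+0+1+0+1+0+1+0+1+0+1+0+0+0+1+0+0+0+0+0+1+0+1+0+1+0+1+0+0 mod 2 = 0
  s[1] = (0110011001100110011001100110011)·(1011111110111100110001111110100) mod 2 = 0+0+1+0+0+1+1+0+0+0+1+0+0+1+0+0+0+1+0+0+0+1+1+0+0+1+1+0+0+0+0 mod 2 = 0
  s[2] = (0001111000011110000111100001111)·(1011111110111100110001111110100) mod 2 = 0+0+0+1+1+1+1+0+0+0+0+1+1+1+0+0+0+0+0+0+0+1+1+0+0+0+0+0+1+0+0 mod 2 = 0
  s[3] = (0000000111111110000000011111111)·(1011111110111100110001111110100) mod 2 = 0+0+0+0+0+0+0+1+1+0+1+1+1+1+0+0+0+0+0+0+0+0+0+1+1+1+1+0+1+0+0 mod 2 = 1
  s[4] = (0000000000000001111111111111111)·(1011111110111100110001111110100) mod 2 = 0+0+0+0+0+0+0+0+0+0+0+0+0+0+0+0+1+1+0+0+0+1+1+1+1+1+1+0+1+0+0 mod 2 = 1
Syndrome = 00011
Non-zero syndrome: error at position 24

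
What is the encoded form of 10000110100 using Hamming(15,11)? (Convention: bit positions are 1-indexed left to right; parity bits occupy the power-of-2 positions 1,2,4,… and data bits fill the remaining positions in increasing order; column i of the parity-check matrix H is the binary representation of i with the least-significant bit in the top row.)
Codeword c = d · G (mod 2), d = 10000110100:
  c[0] = d·G[:,0] = (10000110100)·(11011010101) mod 2 = 1+0+0+0+0+0+1+0+1+0+0 mod 2 = 1
  c[1] = d·G[:,1] = (10000110100)·(10110110011) mod 2 = 1+0+0+0+0+1+1+0+0+0+0 mod 2 = 1
  c[2] = d·G[:,2] = (10000110100)·(10000000000) mod 2 = 1+0+0+0+0+0+0+0+0+0+0 mod 2 = 1
  c[3] = d·G[:,3] = (10000110100)·(01110001111) mod 2 = 0+0+0+0+0+0+0+0+1+0+0 mod 2 = 1
  c[4] = d·G[:,4] = (10000110100)·(01000000000) mod 2 = 0+0+0+0+0+0+0+0+0+0+0 mod 2 = 0
  c[5] = d·G[:,5] = (10000110100)·(00100000000) mod 2 = 0+0+0+0+0+0+0+0+0+0+0 mod 2 = 0
  c[6] = d·G[:,6] = (10000110100)·(00010000000) mod 2 = 0+0+0+0+0+0+0+0+0+0+0 mod 2 = 0
  c[7] = d·G[:,7] = (10000110100)·(00001111111) mod 2 = 0+0+0+0+0+1+1+0+1+0+0 mod 2 = 1
  c[8] = d·G[:,8] = (10000110100)·(00001000000) mod 2 = 0+0+0+0+0+0+0+0+0+0+0 mod 2 = 0
  c[9] = d·G[:,9] = (10000110100)·(00000100000) mod 2 = 0+0+0+0+0+1+0+0+0+0+0 mod 2 = 1
  c[10] = d·G[:,10] = (10000110100)·(00000010000) mod 2 = 0+0+0+0+0+0+1+0+0+0+0 mod 2 = 1
  c[11] = d·G[:,11] = (10000110100)·(00000001000) mod 2 = 0+0+0+0+0+0+0+0+0+0+0 mod 2 = 0
  c[12] = d·G[:,12] = (10000110100)·(00000000100) mod 2 = 0+0+0+0+0+0+0+0+1+0+0 mod 2 = 1
  c[13] = d·G[:,13] = (10000110100)·(00000000010) mod 2 = 0+0+0+0+0+0+0+0+0+0+0 mod 2 = 0
  c[14] = d·G[:,14] = (10000110100)·(00000000001) mod 2 = 0+0+0+0+0+0+0+0+0+0+0 mod 2 = 0
Codeword = 111100010110100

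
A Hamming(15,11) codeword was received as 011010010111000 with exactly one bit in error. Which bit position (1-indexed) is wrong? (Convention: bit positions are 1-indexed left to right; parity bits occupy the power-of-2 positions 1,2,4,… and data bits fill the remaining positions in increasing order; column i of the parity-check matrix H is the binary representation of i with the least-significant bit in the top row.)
Syndrome s = H · r^T (mod 2), r = 011010010111000:
  s[0] = (101010101010101)·(011010010111000) mod 2 = 0+0+1+0+1+0+0+0+0+0+1+0+0+0+0 mod 2 = 1
  s[1] = (011001100110011)·(011010010111000) mod 2 = 0+1+1+0+0+0+0+0+0+1+1+0+0+0+0 mod 2 = 0
  s[2] = (000111100001111)·(011010010111000) mod 2 = 0+0+0+0+1+0+0+0+0+0+0+1+0+0+0 mod 2 = 0
  s[3] = (000000011111111)·(011010010111000) mod 2 = 0+0+0+0+0+0+0+1+0+1+1+1+0+0+0 mod 2 = 0
Syndrome = 1000
Column i of H is the binary representation of i, so the syndrome is the binary index of the flipped bit.
Read s = 1000 with s[0] as LSB: 1·2^0 + 0·2^1 + 0·2^2 + 0·2^3 = 1.
Error is at bit position 1.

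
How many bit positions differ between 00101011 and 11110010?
XOR = 11011001, count of 1s = 5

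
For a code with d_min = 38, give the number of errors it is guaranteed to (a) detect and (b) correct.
(a) Detection requires d_min ≥ e+1, so e ≤ d_min − 1 = 37.
(b) Correction requires d_min ≥ 2t+1, so t ≤ ⌊(d_min − 1)/2⌋ = ⌊37/2⌋ = 18.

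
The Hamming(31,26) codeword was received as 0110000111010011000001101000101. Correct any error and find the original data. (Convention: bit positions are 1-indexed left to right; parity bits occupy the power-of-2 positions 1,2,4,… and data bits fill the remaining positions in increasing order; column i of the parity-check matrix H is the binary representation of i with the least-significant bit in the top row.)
Syndrome s = H · r^T (mod 2), r = 0110000111010011000001101000101:
  s[0] = (1010101010101010101010101010101)·(0110000111010011000001101000101) mod 2 = 0+0+1+0+0+0+0+0+1+0+0+0+0+0+1+0+0+0+0+0+0+0+1+0+1+0+0+0+1+0+1 mod 2 = 1
  s[1] = (0110011001100110011001100110011)·(0110000111010011000001101000101) mod 2 = 0+1+1+0+0+0+0+0+0+1+0+0+0+0+1+0+0+0+0+0+0+1+1+0+0+0+0+0+0+0+1 mod 2 = 1
  s[2] = (0001111000011110000111100001111)·(0110000111010011000001101000101) mod 2 = 0+0+0+0+0+0+0+0+0+0+0+1+0+0+1+0+0+0+0+0+0+1+1+0+0+0+0+0+1+0+1 mod 2 = 0
  s[3] = (0000000111111110000000011111111)·(0110000111010011000001101000101) mod 2 = 0+0+0+0+0+0+0+1+1+1+0+1+0+0+1+0+0+0+0+0+0+0+0+0+1+0+0+0+1+0+1 mod 2 = 0
  s[4] = (0000000000000001111111111111111)·(0110000111010011000001101000101) mod 2 = 0+0+0+0+0+0+0+0+0+0+0+0+0+0+0+1+0+0+0+0+0+1+1+0+1+0+0+0+1+0+1 mod 2 = 0
Syndrome = 11000
Column 3 of H equals this syndrome → error at bit 3 (1-indexed).
Flip bit 3: 0110000111010011000001101000101 → 0100000111010011000001101000101
Extract data bits at positions {3,5,6,7,9,10,11,12,13,14,15,17,18,19,20,21,22,23,24,25,26,27,28,29,30,31}: 00001101001000001101000101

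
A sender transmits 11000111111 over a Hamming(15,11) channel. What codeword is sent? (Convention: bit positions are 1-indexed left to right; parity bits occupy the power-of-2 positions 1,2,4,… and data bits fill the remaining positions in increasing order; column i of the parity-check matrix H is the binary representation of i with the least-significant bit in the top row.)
Codeword c = d · G (mod 2), d = 11000111111:
  c[0] = d·G[:,0] = (11000111111)·(11011010101) mod 2 = 1+1+0+0+0+0+1+0+1+0+1 mod 2 = 1
  c[1] = d·G[:,1] = (11000111111)·(10110110011) mod 2 = 1+0+0+0+0+1+1+0+0+1+1 mod 2 = 1
  c[2] = d·G[:,2] = (11000111111)·(10000000000) mod 2 = 1+0+0+0+0+0+0+0+0+0+0 mod 2 = 1
  c[3] = d·G[:,3] = (11000111111)·(01110001111) mod 2 = 0+1+0+0+0+0+0+1+1+1+1 mod 2 = 1
  c[4] = d·G[:,4] = (11000111111)·(01000000000) mod 2 = 0+1+0+0+0+0+0+0+0+0+0 mod 2 = 1
  c[5] = d·G[:,5] = (11000111111)·(00100000000) mod 2 = 0+0+0+0+0+0+0+0+0+0+0 mod 2 = 0
  c[6] = d·G[:,6] = (11000111111)·(00010000000) mod 2 = 0+0+0+0+0+0+0+0+0+0+0 mod 2 = 0
  c[7] = d·G[:,7] = (11000111111)·(00001111111) mod 2 = 0+0+0+0+0+1+1+1+1+1+1 mod 2 = 0
  c[8] = d·G[:,8] = (11000111111)·(00001000000) mod 2 = 0+0+0+0+0+0+0+0+0+0+0 mod 2 = 0
  c[9] = d·G[:,9] = (11000111111)·(00000100000) mod 2 = 0+0+0+0+0+1+0+0+0+0+0 mod 2 = 1
  c[10] = d·G[:,10] = (11000111111)·(00000010000) mod 2 = 0+0+0+0+0+0+1+0+0+0+0 mod 2 = 1
  c[11] = d·G[:,11] = (11000111111)·(00000001000) mod 2 = 0+0+0+0+0+0+0+1+0+0+0 mod 2 = 1
  c[12] = d·G[:,12] = (11000111111)·(00000000100) mod 2 = 0+0+0+0+0+0+0+0+1+0+0 mod 2 = 1
  c[13] = d·G[:,13] = (11000111111)·(00000000010) mod 2 = 0+0+0+0+0+0+0+0+0+1+0 mod 2 = 1
  c[14] = d·G[:,14] = (11000111111)·(00000000001) mod 2 = 0+0+0+0+0+0+0+0+0+0+1 mod 2 = 1
Codeword = 111110000111111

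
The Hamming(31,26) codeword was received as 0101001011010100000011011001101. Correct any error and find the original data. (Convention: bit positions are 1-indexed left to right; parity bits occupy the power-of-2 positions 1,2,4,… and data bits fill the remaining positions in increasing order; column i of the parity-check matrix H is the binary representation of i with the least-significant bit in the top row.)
Syndrome s = H · r^T (mod 2), r = 0101001011010100000011011001101:
  s[0] = (1010101010101010101010101010101)·(0101001011010100000011011001101) mod 2 = 0+0+0+0+0+0+1+0+1+0+0+0+0+0+0+0+0+0+0+0+1+0+0+0+1+0+0+0+1+0+1 mod 2 = 0
  s[1] = (0110011001100110011001100110011)·(0101001011010100000011011001101) mod 2 = 0+1+0+0+0+0+1+0+0+1+0+0+0+1+0+0+0+0+0+0+0+1+0+0+0+0+0+0+0+0+1 mod 2 = 0
  s[2] = (0001111000011110000111100001111)·(0101001011010100000011011001101) mod 2 = 0+0+0+1+0+0+1+0+0+0+0+1+0+1+0+0+0+0+0+0+1+1+0+0+0+0+0+1+1+0+1 mod 2 = 1
  s[3] = (0000000111111110000000011111111)·(0101001011010100000011011001101) mod 2 = 0+0+0+0+0+0+0+0+1+1+0+1+0+1+0+0+0+0+0+0+0+0+0+1+1+0+0+1+1+0+1 mod 2 = 1
  s[4] = (0000000000000001111111111111111)·(0101001011010100000011011001101) mod 2 = 0+0+0+0+0+0+0+0+0+0+0+0+0+0+0+0+0+0+0+0+1+1+0+1+1+0+0+1+1+0+1 mod 2 = 1
Syndrome = 00111
Column 28 of H equals this syndrome → error at bit 28 (1-indexed).
Flip bit 28: 0101001011010100000011011001101 → 0101001011010100000011011000101
Extract data bits at positions {3,5,6,7,9,10,11,12,13,14,15,17,18,19,20,21,22,23,24,25,26,27,28,29,30,31}: 00011101010000011011000101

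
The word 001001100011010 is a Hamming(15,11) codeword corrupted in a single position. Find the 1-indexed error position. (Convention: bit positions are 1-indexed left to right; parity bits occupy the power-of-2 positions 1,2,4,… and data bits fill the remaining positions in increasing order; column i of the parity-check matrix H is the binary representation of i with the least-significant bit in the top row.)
Syndrome s = H · r^T (mod 2), r = 001001100011010:
  s[0] = (101010101010101)·(001001100011010) mod 2 = 0+0+1+0+0+0+1+0+0+0+1+0+0+0+0 mod 2 = 1
  s[1] = (011001100110011)·(001001100011010) mod 2 = 0+0+1+0+0+1+1+0+0+0+1+0+0+1+0 mod 2 = 1
  s[2] = (000111100001111)·(001001100011010) mod 2 = 0+0+0+0+0+1+1+0+0+0+0+1+0+1+0 mod 2 = 0
  s[3] = (000000011111111)·(001001100011010) mod 2 = 0+0+0+0+0+0+0+0+0+0+1+1+0+1+0 mod 2 = 1
Syndrome = 1101
Column i of H is the binary representation of i, so the syndrome is the binary index of the flipped bit.
Read s = 1101 with s[0] as LSB: 1·2^0 + 1·2^1 + 0·2^2 + 1·2^3 = 11.
Error is at bit position 11.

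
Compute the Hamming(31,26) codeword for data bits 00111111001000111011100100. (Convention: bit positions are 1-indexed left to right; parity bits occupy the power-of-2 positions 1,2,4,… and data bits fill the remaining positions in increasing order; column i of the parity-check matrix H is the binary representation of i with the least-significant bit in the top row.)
Codeword c = d · G (mod 2), d = 00111111001000111011100100:
  c[0] = d·G[:,0] = (00111111001000111011100100)·(11011010101101010101010101) mod 2 = 0+0+0+1+1+0+1+0+0+0+1+0+0+0+0+1+0+0+0+1+0+0+0+1+0+0 mod 2 = 1
  c[1] = d·G[:,1] = (00111111001000111011100100)·(10110110011011001100110011) mod 2 = 0+0+1+1+0+1+1+0+0+0+1+0+0+0+0+0+1+0+0+0+1+0+0+0+0+0 mod 2 = 1
  c[2] = d·G[:,2] = (00111111001000111011100100)·(10000000000000000000000000) mod 2 = 0+0+0+0+0+0+0+0+0+0+0+0+0+0+0+0+0+0+0+0+0+0+0+0+0+0 mod 2 = 0
  c[3] = d·G[:,3] = (00111111001000111011100100)·(01110001111000111100001111) mod 2 = 0+0+1+1+0+0+0+1+0+0+1+0+0+0+1+1+1+0+0+0+0+0+0+1+0+0 mod 2 = 0
  c[4] = d·G[:,4] = (00111111001000111011100100)·(01000000000000000000000000) mod 2 = 0+0+0+0+0+0+0+0+0+0+0+0+0+0+0+0+0+0+0+0+0+0+0+0+0+0 mod 2 = 0
  c[5] = d·G[:,5] = (00111111001000111011100100)·(00100000000000000000000000) mod 2 = 0+0+1+0+0+0+0+0+0+0+0+0+0+0+0+0+0+0+0+0+0+0+0+0+0+0 mod 2 = 1
  c[6] = d·G[:,6] = (00111111001000111011100100)·(00010000000000000000000000) mod 2 = 0+0+0+1+0+0+0+0+0+0+0+0+0+0+0+0+0+0+0+0+0+0+0+0+0+0 mod 2 = 1
  c[7] = d·G[:,7] = (00111111001000111011100100)·(00001111111000000011111111) mod 2 = 0+0+0+0+1+1+1+1+0+0+1+0+0+0+0+0+0+0+1+1+1+0+0+1+0+0 mod 2 = 1
  c[8] = d·G[:,8] = (00111111001000111011100100)·(00001000000000000000000000) mod 2 = 0+0+0+0+1+0+0+0+0+0+0+0+0+0+0+0+0+0+0+0+0+0+0+0+0+0 mod 2 = 1
  c[9] = d·G[:,9] = (00111111001000111011100100)·(00000100000000000000000000) mod 2 = 0+0+0+0+0+1+0+0+0+0+0+0+0+0+0+0+0+0+0+0+0+0+0+0+0+0 mod 2 = 1
  c[10] = d·G[:,10] = (00111111001000111011100100)·(00000010000000000000000000) mod 2 = 0+0+0+0+0+0+1+0+0+0+0+0+0+0+0+0+0+0+0+0+0+0+0+0+0+0 mod 2 = 1
  c[11] = d·G[:,11] = (00111111001000111011100100)·(00000001000000000000000000) mod 2 = 0+0+0+0+0+0+0+1+0+0+0+0+0+0+0+0+0+0+0+0+0+0+0+0+0+0 mod 2 = 1
  c[12] = d·G[:,12] = (00111111001000111011100100)·(00000000100000000000000000) mod 2 = 0+0+0+0+0+0+0+0+0+0+0+0+0+0+0+0+0+0+0+0+0+0+0+0+0+0 mod 2 = 0
  c[13] = d·G[:,13] = (00111111001000111011100100)·(00000000010000000000000000) mod 2 = 0+0+0+0+0+0+0+0+0+0+0+0+0+0+0+0+0+0+0+0+0+0+0+0+0+0 mod 2 = 0
  c[14] = d·G[:,14] = (00111111001000111011100100)·(00000000001000000000000000) mod 2 = 0+0+0+0+0+0+0+0+0+0+1+0+0+0+0+0+0+0+0+0+0+0+0+0+0+0 mod 2 = 1
  c[15] = d·G[:,15] = (00111111001000111011100100)·(00000000000111111111111111) mod 2 = 0+0+0+0+0+0+0+0+0+0+0+0+0+0+1+1+1+0+1+1+1+0+0+1+0+0 mod 2 = 1
  c[16] = d·G[:,16] = (00111111001000111011100100)·(00000000000100000000000000) mod 2 = 0+0+0+0+0+0+0+0+0+0+0+0+0+0+0+0+0+0+0+0+0+0+0+0+0+0 mod 2 = 0
  c[17] = d·G[:,17] = (00111111001000111011100100)·(00000000000010000000000000) mod 2 = 0+0+0+0+0+0+0+0+0+0+0+0+0+0+0+0+0+0+0+0+0+0+0+0+0+0 mod 2 = 0
  c[18] = d·G[:,18] = (00111111001000111011100100)·(00000000000001000000000000) mod 2 = 0+0+0+0+0+0+0+0+0+0+0+0+0+0+0+0+0+0+0+0+0+0+0+0+0+0 mod 2 = 0
  c[19] = d·G[:,19] = (00111111001000111011100100)·(00000000000000100000000000) mod 2 = 0+0+0+0+0+0+0+0+0+0+0+0+0+0+1+0+0+0+0+0+0+0+0+0+0+0 mod 2 = 1
  c[20] = d·G[:,20] = (00111111001000111011100100)·(00000000000000010000000000) mod 2 = 0+0+0+0+0+0+0+0+0+0+0+0+0+0+0+1+0+0+0+0+0+0+0+0+0+0 mod 2 = 1
  c[21] = d·G[:,21] = (00111111001000111011100100)·(00000000000000001000000000) mod 2 = 0+0+0+0+0+0+0+0+0+0+0+0+0+0+0+0+1+0+0+0+0+0+0+0+0+0 mod 2 = 1
  c[22] = d·G[:,22] = (00111111001000111011100100)·(00000000000000000100000000) mod 2 = 0+0+0+0+0+0+0+0+0+0+0+0+0+0+0+0+0+0+0+0+0+0+0+0+0+0 mod 2 = 0
  c[23] = d·G[:,23] = (00111111001000111011100100)·(00000000000000000010000000) mod 2 = 0+0+0+0+0+0+0+0+0+0+0+0+0+0+0+0+0+0+1+0+0+0+0+0+0+0 mod 2 = 1
  c[24] = d·G[:,24] = (00111111001000111011100100)·(00000000000000000001000000) mod 2 = 0+0+0+0+0+0+0+0+0+0+0+0+0+0+0+0+0+0+0+1+0+0+0+0+0+0 mod 2 = 1
  c[25] = d·G[:,25] = (00111111001000111011100100)·(00000000000000000000100000) mod 2 = 0+0+0+0+0+0+0+0+0+0+0+0+0+0+0+0+0+0+0+0+1+0+0+0+0+0 mod 2 = 1
  c[26] = d·G[:,26] = (00111111001000111011100100)·(00000000000000000000010000) mod 2 = 0+0+0+0+0+0+0+0+0+0+0+0+0+0+0+0+0+0+0+0+0+0+0+0+0+0 mod 2 = 0
  c[27] = d·G[:,27] = (00111111001000111011100100)·(00000000000000000000001000) mod 2 = 0+0+0+0+0+0+0+0+0+0+0+0+0+0+0+0+0+0+0+0+0+0+0+0+0+0 mod 2 = 0
  c[28] = d·G[:,28] = (00111111001000111011100100)·(00000000000000000000000100) mod 2 = 0+0+0+0+0+0+0+0+0+0+0+0+0+0+0+0+0+0+0+0+0+0+0+1+0+0 mod 2 = 1
  c[29] = d·G[:,29] = (00111111001000111011100100)·(00000000000000000000000010) mod 2 = 0+0+0+0+0+0+0+0+0+0+0+0+0+0+0+0+0+0+0+0+0+0+0+0+0+0 mod 2 = 0
  c[30] = d·G[:,30] = (00111111001000111011100100)·(00000000000000000000000001) mod 2 = 0+0+0+0+0+0+0+0+0+0+0+0+0+0+0+0+0+0+0+0+0+0+0+0+0+0 mod 2 = 0
Codeword = 1100011111110011000111011100100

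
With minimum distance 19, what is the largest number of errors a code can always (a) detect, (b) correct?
(a) Detection requires d_min ≥ e+1, so e ≤ d_min − 1 = 18.
(b) Correction requires d_min ≥ 2t+1, so t ≤ ⌊(d_min − 1)/2⌋ = ⌊18/2⌋ = 9.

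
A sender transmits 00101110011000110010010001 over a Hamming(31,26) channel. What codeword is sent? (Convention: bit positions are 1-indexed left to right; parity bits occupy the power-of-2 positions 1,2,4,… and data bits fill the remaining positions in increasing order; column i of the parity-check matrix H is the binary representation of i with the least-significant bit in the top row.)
Codeword c = d · G (mod 2), d = 00101110011000110010010001:
  c[0] = d·G[:,0] = (00101110011000110010010001)·(11011010101101010101010101) mod 2 = 0+0+0+0+1+0+1+0+0+0+1+0+0+0+0+1+0+0+0+0+0+1+0+0+0+1 mod 2 = 0
  c[1] = d·G[:,1] = (00101110011000110010010001)·(10110110011011001100110011) mod 2 = 0+0+1+0+0+1+1+0+0+1+1+0+0+0+0+0+0+0+0+0+0+1+0+0+0+1 mod 2 = 1
  c[2] = d·G[:,2] = (00101110011000110010010001)·(10000000000000000000000000) mod 2 = 0+0+0+0+0+0+0+0+0+0+0+0+0+0+0+0+0+0+0+0+0+0+0+0+0+0 mod 2 = 0
  c[3] = d·G[:,3] = (00101110011000110010010001)·(01110001111000111100001111) mod 2 = 0+0+1+0+0+0+0+0+0+1+1+0+0+0+1+1+0+0+0+0+0+0+0+0+0+1 mod 2 = 0
  c[4] = d·G[:,4] = (00101110011000110010010001)·(01000000000000000000000000) mod 2 = 0+0+0+0+0+0+0+0+0+0+0+0+0+0+0+0+0+0+0+0+0+0+0+0+0+0 mod 2 = 0
  c[5] = d·G[:,5] = (00101110011000110010010001)·(00100000000000000000000000) mod 2 = 0+0+1+0+0+0+0+0+0+0+0+0+0+0+0+0+0+0+0+0+0+0+0+0+0+0 mod 2 = 1
  c[6] = d·G[:,6] = (00101110011000110010010001)·(00010000000000000000000000) mod 2 = 0+0+0+0+0+0+0+0+0+0+0+0+0+0+0+0+0+0+0+0+0+0+0+0+0+0 mod 2 = 0
  c[7] = d·G[:,7] = (00101110011000110010010001)·(00001111111000000011111111) mod 2 = 0+0+0+0+1+1+1+0+0+1+1+0+0+0+0+0+0+0+1+0+0+1+0+0+0+1 mod 2 = 0
  c[8] = d·G[:,8] = (00101110011000110010010001)·(00001000000000000000000000) mod 2 = 0+0+0+0+1+0+0+0+0+0+0+0+0+0+0+0+0+0+0+0+0+0+0+0+0+0 mod 2 = 1
  c[9] = d·G[:,9] = (00101110011000110010010001)·(00000100000000000000000000) mod 2 = 0+0+0+0+0+1+0+0+0+0+0+0+0+0+0+0+0+0+0+0+0+0+0+0+0+0 mod 2 = 1
  c[10] = d·G[:,10] = (00101110011000110010010001)·(00000010000000000000000000) mod 2 = 0+0+0+0+0+0+1+0+0+0+0+0+0+0+0+0+0+0+0+0+0+0+0+0+0+0 mod 2 = 1
  c[11] = d·G[:,11] = (00101110011000110010010001)·(00000001000000000000000000) mod 2 = 0+0+0+0+0+0+0+0+0+0+0+0+0+0+0+0+0+0+0+0+0+0+0+0+0+0 mod 2 = 0
  c[12] = d·G[:,12] = (00101110011000110010010001)·(00000000100000000000000000) mod 2 = 0+0+0+0+0+0+0+0+0+0+0+0+0+0+0+0+0+0+0+0+0+0+0+0+0+0 mod 2 = 0
  c[13] = d·G[:,13] = (00101110011000110010010001)·(00000000010000000000000000) mod 2 = 0+0+0+0+0+0+0+0+0+1+0+0+0+0+0+0+0+0+0+0+0+0+0+0+0+0 mod 2 = 1
  c[14] = d·G[:,14] = (00101110011000110010010001)·(00000000001000000000000000) mod 2 = 0+0+0+0+0+0+0+0+0+0+1+0+0+0+0+0+0+0+0+0+0+0+0+0+0+0 mod 2 = 1
  c[15] = d·G[:,15] = (00101110011000110010010001)·(00000000000111111111111111) mod 2 = 0+0+0+0+0+0+0+0+0+0+0+0+0+0+1+1+0+0+1+0+0+1+0+0+0+1 mod 2 = 1
  c[16] = d·G[:,16] = (00101110011000110010010001)·(00000000000100000000000000) mod 2 = 0+0+0+0+0+0+0+0+0+0+0+0+0+0+0+0+0+0+0+0+0+0+0+0+0+0 mod 2 = 0
  c[17] = d·G[:,17] = (00101110011000110010010001)·(00000000000010000000000000) mod 2 = 0+0+0+0+0+0+0+0+0+0+0+0+0+0+0+0+0+0+0+0+0+0+0+0+0+0 mod 2 = 0
  c[18] = d·G[:,18] = (00101110011000110010010001)·(00000000000001000000000000) mod 2 = 0+0+0+0+0+0+0+0+0+0+0+0+0+0+0+0+0+0+0+0+0+0+0+0+0+0 mod 2 = 0
  c[19] = d·G[:,19] = (00101110011000110010010001)·(00000000000000100000000000) mod 2 = 0+0+0+0+0+0+0+0+0+0+0+0+0+0+1+0+0+0+0+0+0+0+0+0+0+0 mod 2 = 1
  c[20] = d·G[:,20] = (00101110011000110010010001)·(00000000000000010000000000) mod 2 = 0+0+0+0+0+0+0+0+0+0+0+0+0+0+0+1+0+0+0+0+0+0+0+0+0+0 mod 2 = 1
  c[21] = d·G[:,21] = (00101110011000110010010001)·(00000000000000001000000000) mod 2 = 0+0+0+0+0+0+0+0+0+0+0+0+0+0+0+0+0+0+0+0+0+0+0+0+0+0 mod 2 = 0
  c[22] = d·G[:,22] = (00101110011000110010010001)·(00000000000000000100000000) mod 2 = 0+0+0+0+0+0+0+0+0+0+0+0+0+0+0+0+0+0+0+0+0+0+0+0+0+0 mod 2 = 0
  c[23] = d·G[:,23] = (00101110011000110010010001)·(00000000000000000010000000) mod 2 = 0+0+0+0+0+0+0+0+0+0+0+0+0+0+0+0+0+0+1+0+0+0+0+0+0+0 mod 2 = 1
  c[24] = d·G[:,24] = (00101110011000110010010001)·(00000000000000000001000000) mod 2 = 0+0+0+0+0+0+0+0+0+0+0+0+0+0+0+0+0+0+0+0+0+0+0+0+0+0 mod 2 = 0
  c[25] = d·G[:,25] = (00101110011000110010010001)·(00000000000000000000100000) mod 2 = 0+0+0+0+0+0+0+0+0+0+0+0+0+0+0+0+0+0+0+0+0+0+0+0+0+0 mod 2 = 0
  c[26] = d·G[:,26] = (00101110011000110010010001)·(00000000000000000000010000) mod 2 = 0+0+0+0+0+0+0+0+0+0+0+0+0+0+0+0+0+0+0+0+0+1+0+0+0+0 mod 2 = 1
  c[27] = d·G[:,27] = (00101110011000110010010001)·(00000000000000000000001000) mod 2 = 0+0+0+0+0+0+0+0+0+0+0+0+0+0+0+0+0+0+0+0+0+0+0+0+0+0 mod 2 = 0
  c[28] = d·G[:,28] = (00101110011000110010010001)·(00000000000000000000000100) mod 2 = 0+0+0+0+0+0+0+0+0+0+0+0+0+0+0+0+0+0+0+0+0+0+0+0+0+0 mod 2 = 0
  c[29] = d·G[:,29] = (00101110011000110010010001)·(00000000000000000000000010) mod 2 = 0+0+0+0+0+0+0+0+0+0+0+0+0+0+0+0+0+0+0+0+0+0+0+0+0+0 mod 2 = 0
  c[30] = d·G[:,30] = (00101110011000110010010001)·(00000000000000000000000001) mod 2 = 0+0+0+0+0+0+0+0+0+0+0+0+0+0+0+0+0+0+0+0+0+0+0+0+0+1 mod 2 = 1
Codeword = 0100010011100111000110010010001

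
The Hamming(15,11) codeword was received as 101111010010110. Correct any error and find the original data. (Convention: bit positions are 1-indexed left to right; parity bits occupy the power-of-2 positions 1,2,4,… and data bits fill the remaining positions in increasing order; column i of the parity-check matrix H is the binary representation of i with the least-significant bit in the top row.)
Syndrome s = H · r^T (mod 2), r = 101111010010110:
  s[0] = (101010101010101)·(101111010010110) mod 2 = 1+0+1+0+1+0+0+0+0+0+1+0+1+0+0 mod 2 = 1
  s[1] = (011001100110011)·(101111010010110) mod 2 = 0+0+1+0+0+1+0+0+0+0+1+0+0+1+0 mod 2 = 0
  s[2] = (000111100001111)·(101111010010110) mod 2 = 0+0+0+1+1+1+0+0+0+0+0+0+1+1+0 mod 2 = 1
  s[3] = (000000011111111)·(101111010010110) mod 2 = 0+0+0+0+0+0+0+1+0+0+1+0+1+1+0 mod 2 = 0
Syndrome = 1010
Column 5 of H equals this syndrome → error at bit 5 (1-indexed).
Flip bit 5: 101111010010110 → 101101010010110
Extract data bits at positions {3,5,6,7,9,10,11,12,13,14,15}: 10100010110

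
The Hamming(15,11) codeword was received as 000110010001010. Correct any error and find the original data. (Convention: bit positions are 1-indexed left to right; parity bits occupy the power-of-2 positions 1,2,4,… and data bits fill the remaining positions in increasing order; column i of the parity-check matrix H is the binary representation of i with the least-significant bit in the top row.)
Syndrome s = H · r^T (mod 2), r = 000110010001010:
  s[0] = (101010101010101)·(000110010001010) mod 2 = 0+0+0+0+1+0+0+0+0+0+0+0+0+0+0 mod 2 = 1
  s[1] = (011001100110011)·(000110010001010) mod 2 = 0+0+0+0+0+0+0+0+0+0+0+0+0+1+0 mod 2 = 1
  s[2] = (000111100001111)·(000110010001010) mod 2 = 0+0+0+1+1+0+0+0+0+0+0+1+0+1+0 mod 2 = 0
  s[3] = (000000011111111)·(000110010001010) mod 2 = 0+0+0+0+0+0+0+1+0+0+0+1+0+1+0 mod 2 = 1
Syndrome = 1101
Column 11 of H equals this syndrome → error at bit 11 (1-indexed).
Flip bit 11: 000110010001010 → 000110010011010
Extract data bits at positions {3,5,6,7,9,10,11,12,13,14,15}: 01000011010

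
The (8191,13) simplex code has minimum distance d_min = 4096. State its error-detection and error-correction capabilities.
Detection only: up to d_min − 1 = 4095 errors.
Correction: up to ⌊(d_min − 1)/2⌋ = ⌊4095/2⌋ = 2047 errors.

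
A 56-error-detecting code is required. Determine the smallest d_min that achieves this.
Detecting e errors requires d_min ≥ e + 1 = 56 + 1 = 57.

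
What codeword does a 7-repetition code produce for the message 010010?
Repeat each bit 7× and concatenate:
0→0000000  1→1111111  0→0000000  0→0000000  1→1111111  0→0000000
Codeword = 000000011111110000000000000011111110000000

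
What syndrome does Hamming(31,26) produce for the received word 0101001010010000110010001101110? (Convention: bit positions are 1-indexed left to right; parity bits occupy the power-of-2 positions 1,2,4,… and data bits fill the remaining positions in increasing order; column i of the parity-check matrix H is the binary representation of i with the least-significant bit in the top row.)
Syndrome s = H · r^T (mod 2), r = 0101001010010000110010001101110:
  s[0] = (1010101010101010101010101010101)·(0101001010010000110010001101110) mod 2 = 0+0+0+0+0+0+1+0+1+0+0+0+0+0+0+0+1+0+0+0+1+0+0+0+1+0+0+0+1+0+0 mod 2 = 0
  s[1] = (0110011001100110011001100110011)·(0101001010010000110010001101110) mod 2 = 0+1+0+0+0+0+1+0+0+0+0+0+0+0+0+0+0+1+0+0+0+0+0+0+0+1+0+0+0+1+0 mod 2 = 1
  s[2] = (0001111000011110000111100001111)·(0101001010010000110010001101110) mod 2 = 0+0+0+1+0+0+1+0+0+0+0+1+0+0+0+0+0+0+0+0+1+0+0+0+0+0+0+1+1+1+0 mod 2 = 1
  s[3] = (0000000111111110000000011111111)·(0101001010010000110010001101110) mod 2 = 0+0+0+0+0+0+0+0+1+0+0+1+0+0+0+0+0+0+0+0+0+0+0+0+1+1+0+1+1+1+0 mod 2 = 1
  s[4] = (0000000000000001111111111111111)·(0101001010010000110010001101110) mod 2 = 0+0+0+0+0+0+0+0+0+0+0+0+0+0+0+0+1+1+0+0+1+0+0+0+1+1+0+1+1+1+0 mod 2 = 0
Syndrome = 01110
Non-zero syndrome: error at position 14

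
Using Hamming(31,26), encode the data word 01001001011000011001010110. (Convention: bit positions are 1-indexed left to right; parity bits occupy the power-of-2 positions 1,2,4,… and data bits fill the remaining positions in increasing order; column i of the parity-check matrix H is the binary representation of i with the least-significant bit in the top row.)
Codeword c = d · G (mod 2), d = 01001001011000011001010110:
  c[0] = d·G[:,0] = (01001001011000011001010110)·(11011010101101010101010101) mod 2 = 0+1+0+0+1+0+0+0+0+0+1+0+0+0+0+1+0+0+0+1+0+1+0+1+0+0 mod 2 = 1
  c[1] = d·G[:,1] = (01001001011000011001010110)·(10110110011011001100110011) mod 2 = 0+0+0+0+0+0+0+0+0+1+1+0+0+0+0+0+1+0+0+0+0+1+0+0+1+0 mod 2 = 1
  c[2] = d·G[:,2] = (01001001011000011001010110)·(10000000000000000000000000) mod 2 = 0+0+0+0+0+0+0+0+0+0+0+0+0+0+0+0+0+0+0+0+0+0+0+0+0+0 mod 2 = 0
  c[3] = d·G[:,3] = (01001001011000011001010110)·(01110001111000111100001111) mod 2 = 0+1+0+0+0+0+0+1+0+1+1+0+0+0+0+1+1+0+0+0+0+0+0+1+1+0 mod 2 = 0
  c[4] = d·G[:,4] = (01001001011000011001010110)·(01000000000000000000000000) mod 2 = 0+1+0+0+0+0+0+0+0+0+0+0+0+0+0+0+0+0+0+0+0+0+0+0+0+0 mod 2 = 1
  c[5] = d·G[:,5] = (01001001011000011001010110)·(00100000000000000000000000) mod 2 = 0+0+0+0+0+0+0+0+0+0+0+0+0+0+0+0+0+0+0+0+0+0+0+0+0+0 mod 2 = 0
  c[6] = d·G[:,6] = (01001001011000011001010110)·(00010000000000000000000000) mod 2 = 0+0+0+0+0+0+0+0+0+0+0+0+0+0+0+0+0+0+0+0+0+0+0+0+0+0 mod 2 = 0
  c[7] = d·G[:,7] = (01001001011000011001010110)·(00001111111000000011111111) mod 2 = 0+0+0+0+1+0+0+1+0+1+1+0+0+0+0+0+0+0+0+1+0+1+0+1+1+0 mod 2 = 0
  c[8] = d·G[:,8] = (01001001011000011001010110)·(00001000000000000000000000) mod 2 = 0+0+0+0+1+0+0+0+0+0+0+0+0+0+0+0+0+0+0+0+0+0+0+0+0+0 mod 2 = 1
  c[9] = d·G[:,9] = (01001001011000011001010110)·(00000100000000000000000000) mod 2 = 0+0+0+0+0+0+0+0+0+0+0+0+0+0+0+0+0+0+0+0+0+0+0+0+0+0 mod 2 = 0
  c[10] = d·G[:,10] = (01001001011000011001010110)·(00000010000000000000000000) mod 2 = 0+0+0+0+0+0+0+0+0+0+0+0+0+0+0+0+0+0+0+0+0+0+0+0+0+0 mod 2 = 0
  c[11] = d·G[:,11] = (01001001011000011001010110)·(00000001000000000000000000) mod 2 = 0+0+0+0+0+0+0+1+0+0+0+0+0+0+0+0+0+0+0+0+0+0+0+0+0+0 mod 2 = 1
  c[12] = d·G[:,12] = (01001001011000011001010110)·(00000000100000000000000000) mod 2 = 0+0+0+0+0+0+0+0+0+0+0+0+0+0+0+0+0+0+0+0+0+0+0+0+0+0 mod 2 = 0
  c[13] = d·G[:,13] = (01001001011000011001010110)·(00000000010000000000000000) mod 2 = 0+0+0+0+0+0+0+0+0+1+0+0+0+0+0+0+0+0+0+0+0+0+0+0+0+0 mod 2 = 1
  c[14] = d·G[:,14] = (01001001011000011001010110)·(00000000001000000000000000) mod 2 = 0+0+0+0+0+0+0+0+0+0+1+0+0+0+0+0+0+0+0+0+0+0+0+0+0+0 mod 2 = 1
  c[15] = d·G[:,15] = (01001001011000011001010110)·(00000000000111111111111111) mod 2 = 0+0+0+0+0+0+0+0+0+0+0+0+0+0+0+1+1+0+0+1+0+1+0+1+1+0 mod 2 = 0
  c[16] = d·G[:,16] = (01001001011000011001010110)·(00000000000100000000000000) mod 2 = 0+0+0+0+0+0+0+0+0+0+0+0+0+0+0+0+0+0+0+0+0+0+0+0+0+0 mod 2 = 0
  c[17] = d·G[:,17] = (01001001011000011001010110)·(00000000000010000000000000) mod 2 = 0+0+0+0+0+0+0+0+0+0+0+0+0+0+0+0+0+0+0+0+0+0+0+0+0+0 mod 2 = 0
  c[18] = d·G[:,18] = (01001001011000011001010110)·(00000000000001000000000000) mod 2 = 0+0+0+0+0+0+0+0+0+0+0+0+0+0+0+0+0+0+0+0+0+0+0+0+0+0 mod 2 = 0
  c[19] = d·G[:,19] = (01001001011000011001010110)·(00000000000000100000000000) mod 2 = 0+0+0+0+0+0+0+0+0+0+0+0+0+0+0+0+0+0+0+0+0+0+0+0+0+0 mod 2 = 0
  c[20] = d·G[:,20] = (01001001011000011001010110)·(00000000000000010000000000) mod 2 = 0+0+0+0+0+0+0+0+0+0+0+0+0+0+0+1+0+0+0+0+0+0+0+0+0+0 mod 2 = 1
  c[21] = d·G[:,21] = (01001001011000011001010110)·(00000000000000001000000000) mod 2 = 0+0+0+0+0+0+0+0+0+0+0+0+0+0+0+0+1+0+0+0+0+0+0+0+0+0 mod 2 = 1
  c[22] = d·G[:,22] = (01001001011000011001010110)·(00000000000000000100000000) mod 2 = 0+0+0+0+0+0+0+0+0+0+0+0+0+0+0+0+0+0+0+0+0+0+0+0+0+0 mod 2 = 0
  c[23] = d·G[:,23] = (01001001011000011001010110)·(00000000000000000010000000) mod 2 = 0+0+0+0+0+0+0+0+0+0+0+0+0+0+0+0+0+0+0+0+0+0+0+0+0+0 mod 2 = 0
  c[24] = d·G[:,24] = (01001001011000011001010110)·(00000000000000000001000000) mod 2 = 0+0+0+0+0+0+0+0+0+0+0+0+0+0+0+0+0+0+0+1+0+0+0+0+0+0 mod 2 = 1
  c[25] = d·G[:,25] = (01001001011000011001010110)·(00000000000000000000100000) mod 2 = 0+0+0+0+0+0+0+0+0+0+0+0+0+0+0+0+0+0+0+0+0+0+0+0+0+0 mod 2 = 0
  c[26] = d·G[:,26] = (01001001011000011001010110)·(00000000000000000000010000) mod 2 = 0+0+0+0+0+0+0+0+0+0+0+0+0+0+0+0+0+0+0+0+0+1+0+0+0+0 mod 2 = 1
  c[27] = d·G[:,27] = (01001001011000011001010110)·(00000000000000000000001000) mod 2 = 0+0+0+0+0+0+0+0+0+0+0+0+0+0+0+0+0+0+0+0+0+0+0+0+0+0 mod 2 = 0
  c[28] = d·G[:,28] = (01001001011000011001010110)·(00000000000000000000000100) mod 2 = 0+0+0+0+0+0+0+0+0+0+0+0+0+0+0+0+0+0+0+0+0+0+0+1+0+0 mod 2 = 1
  c[29] = d·G[:,29] = (01001001011000011001010110)·(00000000000000000000000010) mod 2 = 0+0+0+0+0+0+0+0+0+0+0+0+0+0+0+0+0+0+0+0+0+0+0+0+1+0 mod 2 = 1
  c[30] = d·G[:,30] = (01001001011000011001010110)·(00000000000000000000000001) mod 2 = 0+0+0+0+0+0+0+0+0+0+0+0+0+0+0+0+0+0+0+0+0+0+0+0+0+0 mod 2 = 0
Codeword = 1100100010010110000011001010110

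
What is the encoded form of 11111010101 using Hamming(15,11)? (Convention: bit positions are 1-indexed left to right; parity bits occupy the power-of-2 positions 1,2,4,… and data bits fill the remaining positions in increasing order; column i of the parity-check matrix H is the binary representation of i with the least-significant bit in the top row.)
Codeword c = d · G (mod 2), d = 11111010101:
  c[0] = d·G[:,0] = (11111010101)·(11011010101) mod 2 = 1+1+0+1+1+0+1+0+1+0+1 mod 2 = 1
  c[1] = d·G[:,1] = (11111010101)·(10110110011) mod 2 = 1+0+1+1+0+0+1+0+0+0+1 mod 2 = 1
  c[2] = d·G[:,2] = (11111010101)·(10000000000) mod 2 = 1+0+0+0+0+0+0+0+0+0+0 mod 2 = 1
  c[3] = d·G[:,3] = (11111010101)·(01110001111) mod 2 = 0+1+1+1+0+0+0+0+1+0+1 mod 2 = 1
  c[4] = d·G[:,4] = (11111010101)·(01000000000) mod 2 = 0+1+0+0+0+0+0+0+0+0+0 mod 2 = 1
  c[5] = d·G[:,5] = (11111010101)·(00100000000) mod 2 = 0+0+1+0+0+0+0+0+0+0+0 mod 2 = 1
  c[6] = d·G[:,6] = (11111010101)·(00010000000) mod 2 = 0+0+0+1+0+0+0+0+0+0+0 mod 2 = 1
  c[7] = d·G[:,7] = (11111010101)·(00001111111) mod 2 = 0+0+0+0+1+0+1+0+1+0+1 mod 2 = 0
  c[8] = d·G[:,8] = (11111010101)·(00001000000) mod 2 = 0+0+0+0+1+0+0+0+0+0+0 mod 2 = 1
  c[9] = d·G[:,9] = (11111010101)·(00000100000) mod 2 = 0+0+0+0+0+0+0+0+0+0+0 mod 2 = 0
  c[10] = d·G[:,10] = (11111010101)·(00000010000) mod 2 = 0+0+0+0+0+0+1+0+0+0+0 mod 2 = 1
  c[11] = d·G[:,11] = (11111010101)·(00000001000) mod 2 = 0+0+0+0+0+0+0+0+0+0+0 mod 2 = 0
  c[12] = d·G[:,12] = (11111010101)·(00000000100) mod 2 = 0+0+0+0+0+0+0+0+1+0+0 mod 2 = 1
  c[13] = d·G[:,13] = (11111010101)·(00000000010) mod 2 = 0+0+0+0+0+0+0+0+0+0+0 mod 2 = 0
  c[14] = d·G[:,14] = (11111010101)·(00000000001) mod 2 = 0+0+0+0+0+0+0+0+0+0+1 mod 2 = 1
Codeword = 111111101010101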